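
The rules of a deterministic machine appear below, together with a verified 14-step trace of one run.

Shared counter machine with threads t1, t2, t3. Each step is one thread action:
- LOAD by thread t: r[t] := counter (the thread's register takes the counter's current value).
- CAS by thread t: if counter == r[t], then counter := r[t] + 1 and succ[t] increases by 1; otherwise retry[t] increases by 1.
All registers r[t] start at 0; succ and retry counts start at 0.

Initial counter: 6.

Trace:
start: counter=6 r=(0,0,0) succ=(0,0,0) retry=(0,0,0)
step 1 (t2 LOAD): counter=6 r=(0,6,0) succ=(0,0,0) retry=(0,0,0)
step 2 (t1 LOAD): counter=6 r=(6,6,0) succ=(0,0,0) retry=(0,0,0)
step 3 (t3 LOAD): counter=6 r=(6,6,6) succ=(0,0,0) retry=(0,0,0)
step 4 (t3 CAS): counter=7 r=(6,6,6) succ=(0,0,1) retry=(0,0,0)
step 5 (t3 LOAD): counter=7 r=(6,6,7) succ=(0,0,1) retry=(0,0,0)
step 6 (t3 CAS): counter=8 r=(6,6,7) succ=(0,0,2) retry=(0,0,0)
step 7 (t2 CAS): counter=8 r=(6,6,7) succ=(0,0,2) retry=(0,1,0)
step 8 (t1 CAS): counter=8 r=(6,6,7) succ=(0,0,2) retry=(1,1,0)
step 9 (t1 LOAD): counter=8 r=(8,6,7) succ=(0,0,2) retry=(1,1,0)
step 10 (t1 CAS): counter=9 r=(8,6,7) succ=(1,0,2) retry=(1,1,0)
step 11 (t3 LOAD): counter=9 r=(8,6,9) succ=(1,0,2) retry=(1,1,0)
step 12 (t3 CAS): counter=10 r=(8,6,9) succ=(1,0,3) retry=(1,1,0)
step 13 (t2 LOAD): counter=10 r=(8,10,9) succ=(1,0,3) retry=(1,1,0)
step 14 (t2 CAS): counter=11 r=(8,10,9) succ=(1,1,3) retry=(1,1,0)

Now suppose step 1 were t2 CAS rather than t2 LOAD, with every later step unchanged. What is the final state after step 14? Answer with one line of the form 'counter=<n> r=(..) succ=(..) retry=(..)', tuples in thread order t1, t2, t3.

(re-executing from step 1 with the substitution; state before step 1: counter=6 r=(0,0,0) succ=(0,0,0) retry=(0,0,0))
step 1 (t2 CAS): counter=6 r=(0,0,0) succ=(0,0,0) retry=(0,1,0)
step 2 (t1 LOAD): counter=6 r=(6,0,0) succ=(0,0,0) retry=(0,1,0)
step 3 (t3 LOAD): counter=6 r=(6,0,6) succ=(0,0,0) retry=(0,1,0)
step 4 (t3 CAS): counter=7 r=(6,0,6) succ=(0,0,1) retry=(0,1,0)
step 5 (t3 LOAD): counter=7 r=(6,0,7) succ=(0,0,1) retry=(0,1,0)
step 6 (t3 CAS): counter=8 r=(6,0,7) succ=(0,0,2) retry=(0,1,0)
step 7 (t2 CAS): counter=8 r=(6,0,7) succ=(0,0,2) retry=(0,2,0)
step 8 (t1 CAS): counter=8 r=(6,0,7) succ=(0,0,2) retry=(1,2,0)
step 9 (t1 LOAD): counter=8 r=(8,0,7) succ=(0,0,2) retry=(1,2,0)
step 10 (t1 CAS): counter=9 r=(8,0,7) succ=(1,0,2) retry=(1,2,0)
step 11 (t3 LOAD): counter=9 r=(8,0,9) succ=(1,0,2) retry=(1,2,0)
step 12 (t3 CAS): counter=10 r=(8,0,9) succ=(1,0,3) retry=(1,2,0)
step 13 (t2 LOAD): counter=10 r=(8,10,9) succ=(1,0,3) retry=(1,2,0)
step 14 (t2 CAS): counter=11 r=(8,10,9) succ=(1,1,3) retry=(1,2,0)

counter=11 r=(8,10,9) succ=(1,1,3) retry=(1,2,0)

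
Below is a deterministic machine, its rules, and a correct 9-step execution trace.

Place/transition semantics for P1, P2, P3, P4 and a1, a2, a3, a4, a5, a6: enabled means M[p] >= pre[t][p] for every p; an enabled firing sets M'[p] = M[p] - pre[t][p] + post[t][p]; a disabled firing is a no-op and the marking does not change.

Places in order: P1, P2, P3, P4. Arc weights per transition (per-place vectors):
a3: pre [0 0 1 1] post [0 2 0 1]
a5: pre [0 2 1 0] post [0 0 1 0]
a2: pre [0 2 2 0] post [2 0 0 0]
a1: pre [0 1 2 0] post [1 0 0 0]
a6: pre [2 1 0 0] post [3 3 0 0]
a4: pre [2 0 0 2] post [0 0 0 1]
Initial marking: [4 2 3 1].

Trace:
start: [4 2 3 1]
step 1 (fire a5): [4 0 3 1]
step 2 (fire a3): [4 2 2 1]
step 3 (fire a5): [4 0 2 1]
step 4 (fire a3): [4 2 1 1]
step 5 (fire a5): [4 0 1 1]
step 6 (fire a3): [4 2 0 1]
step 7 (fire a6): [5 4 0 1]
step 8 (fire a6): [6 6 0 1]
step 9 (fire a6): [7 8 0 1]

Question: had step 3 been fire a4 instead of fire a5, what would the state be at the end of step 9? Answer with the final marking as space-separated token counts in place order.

7 10 0 1

(re-executing from step 3 with the substitution; state before step 3: [4 2 2 1])
step 3 (fire a4): [4 2 2 1]
step 4 (fire a3): [4 4 1 1]
step 5 (fire a5): [4 2 1 1]
step 6 (fire a3): [4 4 0 1]
step 7 (fire a6): [5 6 0 1]
step 8 (fire a6): [6 8 0 1]
step 9 (fire a6): [7 10 0 1]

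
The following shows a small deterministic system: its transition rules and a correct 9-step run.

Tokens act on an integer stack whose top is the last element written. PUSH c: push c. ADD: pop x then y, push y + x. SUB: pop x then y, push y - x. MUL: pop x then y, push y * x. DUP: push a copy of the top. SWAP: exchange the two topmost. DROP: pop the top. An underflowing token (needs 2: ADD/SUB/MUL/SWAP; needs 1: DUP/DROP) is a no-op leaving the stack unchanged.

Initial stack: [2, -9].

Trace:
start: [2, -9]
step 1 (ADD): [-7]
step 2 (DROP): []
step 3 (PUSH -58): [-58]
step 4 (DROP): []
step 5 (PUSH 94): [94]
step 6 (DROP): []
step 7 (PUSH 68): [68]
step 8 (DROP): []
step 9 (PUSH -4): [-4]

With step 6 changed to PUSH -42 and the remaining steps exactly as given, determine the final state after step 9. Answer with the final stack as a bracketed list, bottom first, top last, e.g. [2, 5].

(re-executing from step 6 with the substitution; state before step 6: [94])
step 6 (PUSH -42): [94, -42]
step 7 (PUSH 68): [94, -42, 68]
step 8 (DROP): [94, -42]
step 9 (PUSH -4): [94, -42, -4]

[94, -42, -4]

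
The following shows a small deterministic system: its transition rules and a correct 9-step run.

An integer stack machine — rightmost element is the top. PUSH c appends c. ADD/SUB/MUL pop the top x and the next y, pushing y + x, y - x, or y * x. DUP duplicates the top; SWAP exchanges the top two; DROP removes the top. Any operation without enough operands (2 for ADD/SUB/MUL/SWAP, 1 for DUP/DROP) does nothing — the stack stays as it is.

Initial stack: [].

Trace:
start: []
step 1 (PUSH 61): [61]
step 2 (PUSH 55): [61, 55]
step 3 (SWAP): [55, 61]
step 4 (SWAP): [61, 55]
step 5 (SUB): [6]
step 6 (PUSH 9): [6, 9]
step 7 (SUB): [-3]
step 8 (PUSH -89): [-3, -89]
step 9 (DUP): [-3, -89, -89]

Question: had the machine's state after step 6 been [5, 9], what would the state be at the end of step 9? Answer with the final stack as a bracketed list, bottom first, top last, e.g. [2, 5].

state after step 6 := [5, 9]
step 7 (SUB): [-4]
step 8 (PUSH -89): [-4, -89]
step 9 (DUP): [-4, -89, -89]

[-4, -89, -89]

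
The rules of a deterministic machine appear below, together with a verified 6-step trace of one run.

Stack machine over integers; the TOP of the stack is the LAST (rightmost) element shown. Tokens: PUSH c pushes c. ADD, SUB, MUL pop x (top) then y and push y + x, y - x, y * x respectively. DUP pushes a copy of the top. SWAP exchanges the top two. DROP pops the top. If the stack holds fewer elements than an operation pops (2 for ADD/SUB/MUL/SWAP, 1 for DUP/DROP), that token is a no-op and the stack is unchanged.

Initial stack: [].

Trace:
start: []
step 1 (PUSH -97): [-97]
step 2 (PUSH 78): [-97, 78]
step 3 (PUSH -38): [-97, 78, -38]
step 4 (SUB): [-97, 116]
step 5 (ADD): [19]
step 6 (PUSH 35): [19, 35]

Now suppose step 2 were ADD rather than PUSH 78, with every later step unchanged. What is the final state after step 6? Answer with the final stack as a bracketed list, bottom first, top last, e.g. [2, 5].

(re-executing from step 2 with the substitution; state before step 2: [-97])
step 2 (ADD): [-97]
step 3 (PUSH -38): [-97, -38]
step 4 (SUB): [-59]
step 5 (ADD): [-59]
step 6 (PUSH 35): [-59, 35]

[-59, 35]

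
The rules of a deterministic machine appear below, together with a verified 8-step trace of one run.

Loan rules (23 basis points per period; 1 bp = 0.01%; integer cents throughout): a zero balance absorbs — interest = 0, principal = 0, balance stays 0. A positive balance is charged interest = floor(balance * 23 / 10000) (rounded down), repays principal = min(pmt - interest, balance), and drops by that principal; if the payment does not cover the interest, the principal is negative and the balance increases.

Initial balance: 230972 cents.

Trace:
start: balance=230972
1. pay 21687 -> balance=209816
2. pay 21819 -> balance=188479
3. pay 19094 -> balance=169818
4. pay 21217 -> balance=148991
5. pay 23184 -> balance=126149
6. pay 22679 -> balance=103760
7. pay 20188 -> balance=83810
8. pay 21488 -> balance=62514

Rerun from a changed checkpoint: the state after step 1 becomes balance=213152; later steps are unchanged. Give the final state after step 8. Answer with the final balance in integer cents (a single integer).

state after step 1 := balance=213152
2. pay 21819 -> balance=191823
3. pay 19094 -> balance=173170
4. pay 21217 -> balance=152351
5. pay 23184 -> balance=129517
6. pay 22679 -> balance=107135
7. pay 20188 -> balance=87193
8. pay 21488 -> balance=65905

65905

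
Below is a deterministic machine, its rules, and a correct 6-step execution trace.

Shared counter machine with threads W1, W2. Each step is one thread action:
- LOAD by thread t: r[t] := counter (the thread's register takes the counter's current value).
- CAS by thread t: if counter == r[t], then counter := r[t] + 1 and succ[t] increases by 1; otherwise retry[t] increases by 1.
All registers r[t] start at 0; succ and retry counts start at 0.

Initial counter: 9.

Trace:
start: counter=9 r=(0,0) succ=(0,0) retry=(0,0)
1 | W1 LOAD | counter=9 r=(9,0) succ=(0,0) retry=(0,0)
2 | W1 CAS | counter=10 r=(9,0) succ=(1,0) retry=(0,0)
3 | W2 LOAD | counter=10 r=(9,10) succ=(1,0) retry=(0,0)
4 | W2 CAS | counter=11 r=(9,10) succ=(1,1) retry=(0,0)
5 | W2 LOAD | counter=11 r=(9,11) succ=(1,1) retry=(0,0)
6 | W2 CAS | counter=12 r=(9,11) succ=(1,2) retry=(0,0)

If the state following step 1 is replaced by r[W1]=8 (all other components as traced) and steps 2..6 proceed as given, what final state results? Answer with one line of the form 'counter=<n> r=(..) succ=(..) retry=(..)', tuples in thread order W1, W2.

counter=11 r=(8,10) succ=(0,2) retry=(1,0)

state after step 1 := counter=9 r=(8,0) succ=(0,0) retry=(0,0)
2 | W1 CAS | counter=9 r=(8,0) succ=(0,0) retry=(1,0)
3 | W2 LOAD | counter=9 r=(8,9) succ=(0,0) retry=(1,0)
4 | W2 CAS | counter=10 r=(8,9) succ=(0,1) retry=(1,0)
5 | W2 LOAD | counter=10 r=(8,10) succ=(0,1) retry=(1,0)
6 | W2 CAS | counter=11 r=(8,10) succ=(0,2) retry=(1,0)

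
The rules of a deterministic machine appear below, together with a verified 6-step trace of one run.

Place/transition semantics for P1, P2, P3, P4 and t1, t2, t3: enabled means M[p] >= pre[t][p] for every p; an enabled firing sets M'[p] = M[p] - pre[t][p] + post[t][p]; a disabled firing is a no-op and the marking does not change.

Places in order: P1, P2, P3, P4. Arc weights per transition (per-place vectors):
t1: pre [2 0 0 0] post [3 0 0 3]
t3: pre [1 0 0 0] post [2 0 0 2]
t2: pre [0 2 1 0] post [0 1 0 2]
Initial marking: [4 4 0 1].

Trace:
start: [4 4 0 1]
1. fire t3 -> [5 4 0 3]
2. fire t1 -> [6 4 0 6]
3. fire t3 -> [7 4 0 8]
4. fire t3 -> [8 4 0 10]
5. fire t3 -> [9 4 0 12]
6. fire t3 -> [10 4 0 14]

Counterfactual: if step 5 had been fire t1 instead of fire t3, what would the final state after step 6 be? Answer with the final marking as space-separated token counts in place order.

10 4 0 15

(re-executing from step 5 with the substitution; state before step 5: [8 4 0 10])
5. fire t1 -> [9 4 0 13]
6. fire t3 -> [10 4 0 15]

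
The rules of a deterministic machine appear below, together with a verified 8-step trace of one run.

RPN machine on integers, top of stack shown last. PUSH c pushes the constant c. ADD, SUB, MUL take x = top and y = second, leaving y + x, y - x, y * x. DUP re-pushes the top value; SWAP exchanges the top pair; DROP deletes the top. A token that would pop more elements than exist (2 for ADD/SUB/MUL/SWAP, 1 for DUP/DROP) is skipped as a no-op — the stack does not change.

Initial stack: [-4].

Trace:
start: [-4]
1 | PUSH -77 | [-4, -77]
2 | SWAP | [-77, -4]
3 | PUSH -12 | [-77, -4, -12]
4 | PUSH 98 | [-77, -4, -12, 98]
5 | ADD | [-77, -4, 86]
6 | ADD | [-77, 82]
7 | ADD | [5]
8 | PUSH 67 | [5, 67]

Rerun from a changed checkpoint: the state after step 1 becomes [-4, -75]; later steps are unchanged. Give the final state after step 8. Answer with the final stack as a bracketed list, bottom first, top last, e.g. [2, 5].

[7, 67]

state after step 1 := [-4, -75]
2 | SWAP | [-75, -4]
3 | PUSH -12 | [-75, -4, -12]
4 | PUSH 98 | [-75, -4, -12, 98]
5 | ADD | [-75, -4, 86]
6 | ADD | [-75, 82]
7 | ADD | [7]
8 | PUSH 67 | [7, 67]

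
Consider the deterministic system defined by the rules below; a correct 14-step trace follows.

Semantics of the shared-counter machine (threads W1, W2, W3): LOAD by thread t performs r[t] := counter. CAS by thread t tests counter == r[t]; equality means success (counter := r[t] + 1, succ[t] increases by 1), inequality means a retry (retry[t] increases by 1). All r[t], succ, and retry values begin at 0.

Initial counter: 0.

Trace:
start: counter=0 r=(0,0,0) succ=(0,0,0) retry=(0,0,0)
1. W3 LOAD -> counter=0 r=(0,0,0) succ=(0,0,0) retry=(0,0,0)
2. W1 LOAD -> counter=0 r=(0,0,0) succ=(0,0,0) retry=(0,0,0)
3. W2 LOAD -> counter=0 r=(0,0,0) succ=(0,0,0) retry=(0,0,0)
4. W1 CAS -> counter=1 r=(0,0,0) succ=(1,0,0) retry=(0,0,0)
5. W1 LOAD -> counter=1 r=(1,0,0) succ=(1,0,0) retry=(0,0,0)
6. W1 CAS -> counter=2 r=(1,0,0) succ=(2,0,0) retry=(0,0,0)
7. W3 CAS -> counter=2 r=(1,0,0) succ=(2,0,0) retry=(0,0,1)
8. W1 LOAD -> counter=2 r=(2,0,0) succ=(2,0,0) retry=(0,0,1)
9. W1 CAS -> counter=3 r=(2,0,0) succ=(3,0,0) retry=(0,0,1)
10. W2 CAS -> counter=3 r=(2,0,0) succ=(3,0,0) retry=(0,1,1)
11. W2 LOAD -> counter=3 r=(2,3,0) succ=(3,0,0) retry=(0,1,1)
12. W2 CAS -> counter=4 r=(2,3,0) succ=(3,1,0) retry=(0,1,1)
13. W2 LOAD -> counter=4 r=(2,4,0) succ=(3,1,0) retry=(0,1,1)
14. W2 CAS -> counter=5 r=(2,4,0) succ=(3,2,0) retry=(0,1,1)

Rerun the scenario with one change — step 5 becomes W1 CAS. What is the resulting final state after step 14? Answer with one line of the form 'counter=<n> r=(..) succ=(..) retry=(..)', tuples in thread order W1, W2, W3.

counter=4 r=(1,3,0) succ=(2,2,0) retry=(2,1,1)

(re-executing from step 5 with the substitution; state before step 5: counter=1 r=(0,0,0) succ=(1,0,0) retry=(0,0,0))
5. W1 CAS -> counter=1 r=(0,0,0) succ=(1,0,0) retry=(1,0,0)
6. W1 CAS -> counter=1 r=(0,0,0) succ=(1,0,0) retry=(2,0,0)
7. W3 CAS -> counter=1 r=(0,0,0) succ=(1,0,0) retry=(2,0,1)
8. W1 LOAD -> counter=1 r=(1,0,0) succ=(1,0,0) retry=(2,0,1)
9. W1 CAS -> counter=2 r=(1,0,0) succ=(2,0,0) retry=(2,0,1)
10. W2 CAS -> counter=2 r=(1,0,0) succ=(2,0,0) retry=(2,1,1)
11. W2 LOAD -> counter=2 r=(1,2,0) succ=(2,0,0) retry=(2,1,1)
12. W2 CAS -> counter=3 r=(1,2,0) succ=(2,1,0) retry=(2,1,1)
13. W2 LOAD -> counter=3 r=(1,3,0) succ=(2,1,0) retry=(2,1,1)
14. W2 CAS -> counter=4 r=(1,3,0) succ=(2,2,0) retry=(2,1,1)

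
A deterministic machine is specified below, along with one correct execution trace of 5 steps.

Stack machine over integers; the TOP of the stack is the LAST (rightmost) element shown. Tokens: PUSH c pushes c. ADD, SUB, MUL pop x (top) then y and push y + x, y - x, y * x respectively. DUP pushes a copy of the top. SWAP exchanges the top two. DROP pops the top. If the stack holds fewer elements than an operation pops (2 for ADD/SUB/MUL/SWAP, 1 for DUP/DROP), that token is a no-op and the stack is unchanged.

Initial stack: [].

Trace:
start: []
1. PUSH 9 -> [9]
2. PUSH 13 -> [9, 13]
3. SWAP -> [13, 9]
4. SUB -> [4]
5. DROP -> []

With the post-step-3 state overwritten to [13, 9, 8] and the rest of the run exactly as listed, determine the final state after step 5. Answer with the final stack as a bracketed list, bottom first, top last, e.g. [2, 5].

state after step 3 := [13, 9, 8]
4. SUB -> [13, 1]
5. DROP -> [13]

[13]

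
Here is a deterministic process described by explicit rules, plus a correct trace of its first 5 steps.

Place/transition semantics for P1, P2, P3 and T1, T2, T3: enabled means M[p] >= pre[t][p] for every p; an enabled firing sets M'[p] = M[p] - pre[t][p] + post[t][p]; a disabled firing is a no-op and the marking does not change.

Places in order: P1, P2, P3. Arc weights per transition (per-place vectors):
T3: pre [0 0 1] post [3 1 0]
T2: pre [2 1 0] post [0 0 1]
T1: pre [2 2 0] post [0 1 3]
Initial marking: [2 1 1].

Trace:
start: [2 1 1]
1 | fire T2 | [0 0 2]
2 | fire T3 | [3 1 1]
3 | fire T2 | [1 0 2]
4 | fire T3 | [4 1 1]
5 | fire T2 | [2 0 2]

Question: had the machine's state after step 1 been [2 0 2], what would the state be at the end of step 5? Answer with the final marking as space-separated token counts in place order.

4 0 2

state after step 1 := [2 0 2]
2 | fire T3 | [5 1 1]
3 | fire T2 | [3 0 2]
4 | fire T3 | [6 1 1]
5 | fire T2 | [4 0 2]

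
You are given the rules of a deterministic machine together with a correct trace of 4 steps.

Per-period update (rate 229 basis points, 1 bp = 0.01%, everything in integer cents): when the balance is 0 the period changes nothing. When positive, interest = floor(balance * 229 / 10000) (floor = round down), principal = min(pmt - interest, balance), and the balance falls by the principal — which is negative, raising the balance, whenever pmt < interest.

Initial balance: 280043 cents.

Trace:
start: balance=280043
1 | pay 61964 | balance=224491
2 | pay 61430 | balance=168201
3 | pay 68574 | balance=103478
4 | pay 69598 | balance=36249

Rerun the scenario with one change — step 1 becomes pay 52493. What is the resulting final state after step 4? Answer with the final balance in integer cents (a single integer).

46386

(re-executing from step 1 with the substitution; state before step 1: balance=280043)
1 | pay 52493 | balance=233962
2 | pay 61430 | balance=177889
3 | pay 68574 | balance=113388
4 | pay 69598 | balance=46386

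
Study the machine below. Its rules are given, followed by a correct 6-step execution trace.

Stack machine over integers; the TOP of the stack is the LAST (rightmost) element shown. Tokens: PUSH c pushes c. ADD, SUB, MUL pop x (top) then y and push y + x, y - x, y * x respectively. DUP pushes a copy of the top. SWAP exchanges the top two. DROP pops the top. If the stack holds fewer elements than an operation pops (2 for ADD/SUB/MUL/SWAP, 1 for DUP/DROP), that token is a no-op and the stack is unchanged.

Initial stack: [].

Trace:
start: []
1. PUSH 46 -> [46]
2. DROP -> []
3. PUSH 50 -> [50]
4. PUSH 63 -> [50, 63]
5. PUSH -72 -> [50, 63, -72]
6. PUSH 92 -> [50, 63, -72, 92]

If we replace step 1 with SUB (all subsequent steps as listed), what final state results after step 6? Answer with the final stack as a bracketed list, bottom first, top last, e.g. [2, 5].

[50, 63, -72, 92]

(re-executing from step 1 with the substitution; state before step 1: [])
1. SUB -> []
2. DROP -> []
3. PUSH 50 -> [50]
4. PUSH 63 -> [50, 63]
5. PUSH -72 -> [50, 63, -72]
6. PUSH 92 -> [50, 63, -72, 92]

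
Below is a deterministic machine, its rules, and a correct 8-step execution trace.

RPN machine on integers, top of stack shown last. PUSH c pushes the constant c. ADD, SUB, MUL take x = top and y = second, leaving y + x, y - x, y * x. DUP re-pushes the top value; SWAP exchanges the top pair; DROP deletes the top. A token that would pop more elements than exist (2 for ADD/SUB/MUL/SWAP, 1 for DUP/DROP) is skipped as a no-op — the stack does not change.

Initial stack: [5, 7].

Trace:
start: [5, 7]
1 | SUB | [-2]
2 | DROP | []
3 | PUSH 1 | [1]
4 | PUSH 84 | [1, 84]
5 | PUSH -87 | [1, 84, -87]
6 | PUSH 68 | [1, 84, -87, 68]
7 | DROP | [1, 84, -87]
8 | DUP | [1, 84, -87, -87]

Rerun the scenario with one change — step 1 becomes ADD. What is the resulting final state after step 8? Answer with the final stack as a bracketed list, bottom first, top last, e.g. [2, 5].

[1, 84, -87, -87]

(re-executing from step 1 with the substitution; state before step 1: [5, 7])
1 | ADD | [12]
2 | DROP | []
3 | PUSH 1 | [1]
4 | PUSH 84 | [1, 84]
5 | PUSH -87 | [1, 84, -87]
6 | PUSH 68 | [1, 84, -87, 68]
7 | DROP | [1, 84, -87]
8 | DUP | [1, 84, -87, -87]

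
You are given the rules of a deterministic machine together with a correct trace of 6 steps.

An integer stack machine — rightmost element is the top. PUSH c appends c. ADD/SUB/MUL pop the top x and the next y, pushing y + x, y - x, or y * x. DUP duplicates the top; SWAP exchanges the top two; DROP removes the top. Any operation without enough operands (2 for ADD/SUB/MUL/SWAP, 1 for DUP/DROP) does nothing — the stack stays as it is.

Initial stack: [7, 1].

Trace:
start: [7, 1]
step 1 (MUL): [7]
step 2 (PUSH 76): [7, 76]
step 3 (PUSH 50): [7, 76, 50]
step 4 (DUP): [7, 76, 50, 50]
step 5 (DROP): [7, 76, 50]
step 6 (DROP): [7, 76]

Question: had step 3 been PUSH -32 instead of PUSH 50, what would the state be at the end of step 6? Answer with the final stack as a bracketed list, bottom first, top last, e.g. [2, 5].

[7, 76]

(re-executing from step 3 with the substitution; state before step 3: [7, 76])
step 3 (PUSH -32): [7, 76, -32]
step 4 (DUP): [7, 76, -32, -32]
step 5 (DROP): [7, 76, -32]
step 6 (DROP): [7, 76]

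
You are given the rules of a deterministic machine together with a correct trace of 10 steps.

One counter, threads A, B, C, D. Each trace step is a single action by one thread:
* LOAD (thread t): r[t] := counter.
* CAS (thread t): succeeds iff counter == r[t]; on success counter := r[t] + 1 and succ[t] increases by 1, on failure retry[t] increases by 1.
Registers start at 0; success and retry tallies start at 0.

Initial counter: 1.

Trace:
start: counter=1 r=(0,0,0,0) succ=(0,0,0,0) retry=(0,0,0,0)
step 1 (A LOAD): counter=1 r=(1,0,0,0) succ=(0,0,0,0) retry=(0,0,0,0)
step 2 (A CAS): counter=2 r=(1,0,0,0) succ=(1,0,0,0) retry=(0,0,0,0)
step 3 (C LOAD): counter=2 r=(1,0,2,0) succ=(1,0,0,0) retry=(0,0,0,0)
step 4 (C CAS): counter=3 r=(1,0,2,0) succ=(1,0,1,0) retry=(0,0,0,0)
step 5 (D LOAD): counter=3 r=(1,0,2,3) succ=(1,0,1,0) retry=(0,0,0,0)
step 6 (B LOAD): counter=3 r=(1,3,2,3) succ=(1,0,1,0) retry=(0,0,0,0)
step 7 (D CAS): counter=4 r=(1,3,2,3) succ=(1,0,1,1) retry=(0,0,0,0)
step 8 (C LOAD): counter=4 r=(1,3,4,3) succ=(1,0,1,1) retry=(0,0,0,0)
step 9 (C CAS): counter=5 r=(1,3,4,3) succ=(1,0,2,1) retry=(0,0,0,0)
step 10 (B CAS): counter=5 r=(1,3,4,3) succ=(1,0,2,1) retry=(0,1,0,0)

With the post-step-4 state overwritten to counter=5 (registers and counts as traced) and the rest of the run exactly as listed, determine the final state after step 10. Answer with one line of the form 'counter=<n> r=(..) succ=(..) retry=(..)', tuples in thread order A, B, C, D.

counter=7 r=(1,5,6,5) succ=(1,0,2,1) retry=(0,1,0,0)

state after step 4 := counter=5 r=(1,0,2,0) succ=(1,0,1,0) retry=(0,0,0,0)
step 5 (D LOAD): counter=5 r=(1,0,2,5) succ=(1,0,1,0) retry=(0,0,0,0)
step 6 (B LOAD): counter=5 r=(1,5,2,5) succ=(1,0,1,0) retry=(0,0,0,0)
step 7 (D CAS): counter=6 r=(1,5,2,5) succ=(1,0,1,1) retry=(0,0,0,0)
step 8 (C LOAD): counter=6 r=(1,5,6,5) succ=(1,0,1,1) retry=(0,0,0,0)
step 9 (C CAS): counter=7 r=(1,5,6,5) succ=(1,0,2,1) retry=(0,0,0,0)
step 10 (B CAS): counter=7 r=(1,5,6,5) succ=(1,0,2,1) retry=(0,1,0,0)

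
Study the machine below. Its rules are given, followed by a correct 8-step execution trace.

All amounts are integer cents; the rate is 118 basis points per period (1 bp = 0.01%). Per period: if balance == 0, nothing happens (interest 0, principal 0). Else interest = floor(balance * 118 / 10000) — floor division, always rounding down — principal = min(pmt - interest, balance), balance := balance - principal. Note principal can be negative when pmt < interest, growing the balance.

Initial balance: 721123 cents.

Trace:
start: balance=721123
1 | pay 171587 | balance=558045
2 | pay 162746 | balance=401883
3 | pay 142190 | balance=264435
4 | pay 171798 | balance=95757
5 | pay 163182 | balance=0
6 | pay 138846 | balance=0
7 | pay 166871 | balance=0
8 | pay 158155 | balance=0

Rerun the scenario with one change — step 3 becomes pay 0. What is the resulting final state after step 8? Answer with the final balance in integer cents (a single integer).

(re-executing from step 3 with the substitution; state before step 3: balance=401883)
3 | pay 0 | balance=406625
4 | pay 171798 | balance=239625
5 | pay 163182 | balance=79270
6 | pay 138846 | balance=0
7 | pay 166871 | balance=0
8 | pay 158155 | balance=0

0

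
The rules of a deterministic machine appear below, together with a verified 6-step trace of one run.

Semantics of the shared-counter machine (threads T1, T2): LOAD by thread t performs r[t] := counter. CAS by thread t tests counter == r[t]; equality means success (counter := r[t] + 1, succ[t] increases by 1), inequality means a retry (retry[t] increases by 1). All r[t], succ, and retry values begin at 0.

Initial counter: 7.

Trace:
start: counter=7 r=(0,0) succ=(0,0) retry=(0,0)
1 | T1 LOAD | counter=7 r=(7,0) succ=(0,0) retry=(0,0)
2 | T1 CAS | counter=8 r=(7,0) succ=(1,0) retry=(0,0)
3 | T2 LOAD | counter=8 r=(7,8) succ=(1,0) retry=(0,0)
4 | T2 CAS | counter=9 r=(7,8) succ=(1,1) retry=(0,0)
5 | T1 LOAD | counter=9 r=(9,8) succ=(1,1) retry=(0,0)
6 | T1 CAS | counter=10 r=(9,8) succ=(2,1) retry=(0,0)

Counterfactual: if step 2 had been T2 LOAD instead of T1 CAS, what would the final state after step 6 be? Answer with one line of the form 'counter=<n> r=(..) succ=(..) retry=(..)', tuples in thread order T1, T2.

(re-executing from step 2 with the substitution; state before step 2: counter=7 r=(7,0) succ=(0,0) retry=(0,0))
2 | T2 LOAD | counter=7 r=(7,7) succ=(0,0) retry=(0,0)
3 | T2 LOAD | counter=7 r=(7,7) succ=(0,0) retry=(0,0)
4 | T2 CAS | counter=8 r=(7,7) succ=(0,1) retry=(0,0)
5 | T1 LOAD | counter=8 r=(8,7) succ=(0,1) retry=(0,0)
6 | T1 CAS | counter=9 r=(8,7) succ=(1,1) retry=(0,0)

counter=9 r=(8,7) succ=(1,1) retry=(0,0)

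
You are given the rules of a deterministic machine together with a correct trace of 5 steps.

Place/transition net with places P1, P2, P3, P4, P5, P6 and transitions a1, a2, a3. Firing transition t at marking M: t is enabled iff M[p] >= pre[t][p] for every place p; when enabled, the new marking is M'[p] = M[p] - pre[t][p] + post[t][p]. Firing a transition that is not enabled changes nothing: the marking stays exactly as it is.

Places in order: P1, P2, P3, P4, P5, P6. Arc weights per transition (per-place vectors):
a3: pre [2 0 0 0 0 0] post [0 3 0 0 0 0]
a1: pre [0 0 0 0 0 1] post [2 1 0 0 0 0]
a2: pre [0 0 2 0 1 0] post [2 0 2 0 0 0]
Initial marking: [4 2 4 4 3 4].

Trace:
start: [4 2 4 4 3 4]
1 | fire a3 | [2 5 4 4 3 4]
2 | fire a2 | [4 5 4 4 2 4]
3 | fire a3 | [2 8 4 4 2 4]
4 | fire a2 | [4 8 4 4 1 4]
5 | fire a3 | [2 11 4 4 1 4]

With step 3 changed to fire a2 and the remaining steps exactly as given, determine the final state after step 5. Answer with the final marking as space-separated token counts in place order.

6 8 4 4 0 4

(re-executing from step 3 with the substitution; state before step 3: [4 5 4 4 2 4])
3 | fire a2 | [6 5 4 4 1 4]
4 | fire a2 | [8 5 4 4 0 4]
5 | fire a3 | [6 8 4 4 0 4]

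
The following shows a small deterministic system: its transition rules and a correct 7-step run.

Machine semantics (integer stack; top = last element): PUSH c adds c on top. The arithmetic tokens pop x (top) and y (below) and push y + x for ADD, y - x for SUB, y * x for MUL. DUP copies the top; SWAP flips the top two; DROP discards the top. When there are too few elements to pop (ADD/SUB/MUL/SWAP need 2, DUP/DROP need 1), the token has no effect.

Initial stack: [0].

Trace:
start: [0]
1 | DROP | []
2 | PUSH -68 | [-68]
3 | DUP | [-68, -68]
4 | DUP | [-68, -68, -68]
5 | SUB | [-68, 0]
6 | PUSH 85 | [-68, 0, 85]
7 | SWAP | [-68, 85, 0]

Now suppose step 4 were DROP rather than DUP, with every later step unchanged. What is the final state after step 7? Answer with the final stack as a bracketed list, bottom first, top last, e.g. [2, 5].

[85, -68]

(re-executing from step 4 with the substitution; state before step 4: [-68, -68])
4 | DROP | [-68]
5 | SUB | [-68]
6 | PUSH 85 | [-68, 85]
7 | SWAP | [85, -68]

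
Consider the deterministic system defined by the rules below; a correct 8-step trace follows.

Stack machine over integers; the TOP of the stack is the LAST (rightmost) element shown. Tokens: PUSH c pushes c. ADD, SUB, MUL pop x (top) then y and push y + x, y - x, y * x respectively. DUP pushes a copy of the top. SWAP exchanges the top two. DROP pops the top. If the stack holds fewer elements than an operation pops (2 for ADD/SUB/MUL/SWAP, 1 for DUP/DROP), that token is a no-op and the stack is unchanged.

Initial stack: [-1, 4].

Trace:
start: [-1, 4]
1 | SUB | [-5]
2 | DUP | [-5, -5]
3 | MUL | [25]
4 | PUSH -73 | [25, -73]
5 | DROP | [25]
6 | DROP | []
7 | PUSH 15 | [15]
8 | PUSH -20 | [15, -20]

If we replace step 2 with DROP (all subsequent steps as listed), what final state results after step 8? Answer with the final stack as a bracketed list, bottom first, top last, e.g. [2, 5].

[15, -20]

(re-executing from step 2 with the substitution; state before step 2: [-5])
2 | DROP | []
3 | MUL | []
4 | PUSH -73 | [-73]
5 | DROP | []
6 | DROP | []
7 | PUSH 15 | [15]
8 | PUSH -20 | [15, -20]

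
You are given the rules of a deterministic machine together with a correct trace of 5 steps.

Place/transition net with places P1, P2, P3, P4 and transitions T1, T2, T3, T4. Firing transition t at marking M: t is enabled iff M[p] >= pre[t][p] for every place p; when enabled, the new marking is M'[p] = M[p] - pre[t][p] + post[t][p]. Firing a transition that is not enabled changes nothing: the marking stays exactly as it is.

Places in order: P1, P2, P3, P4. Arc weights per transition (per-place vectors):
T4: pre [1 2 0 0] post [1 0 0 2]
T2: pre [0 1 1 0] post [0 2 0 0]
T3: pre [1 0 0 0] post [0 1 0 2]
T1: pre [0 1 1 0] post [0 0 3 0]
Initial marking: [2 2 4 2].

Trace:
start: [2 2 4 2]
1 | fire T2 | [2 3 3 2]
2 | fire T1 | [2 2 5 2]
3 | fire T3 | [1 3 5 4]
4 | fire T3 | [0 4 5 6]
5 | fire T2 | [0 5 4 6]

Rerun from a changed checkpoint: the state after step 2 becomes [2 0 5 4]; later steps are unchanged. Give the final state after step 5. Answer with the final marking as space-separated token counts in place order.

state after step 2 := [2 0 5 4]
3 | fire T3 | [1 1 5 6]
4 | fire T3 | [0 2 5 8]
5 | fire T2 | [0 3 4 8]

0 3 4 8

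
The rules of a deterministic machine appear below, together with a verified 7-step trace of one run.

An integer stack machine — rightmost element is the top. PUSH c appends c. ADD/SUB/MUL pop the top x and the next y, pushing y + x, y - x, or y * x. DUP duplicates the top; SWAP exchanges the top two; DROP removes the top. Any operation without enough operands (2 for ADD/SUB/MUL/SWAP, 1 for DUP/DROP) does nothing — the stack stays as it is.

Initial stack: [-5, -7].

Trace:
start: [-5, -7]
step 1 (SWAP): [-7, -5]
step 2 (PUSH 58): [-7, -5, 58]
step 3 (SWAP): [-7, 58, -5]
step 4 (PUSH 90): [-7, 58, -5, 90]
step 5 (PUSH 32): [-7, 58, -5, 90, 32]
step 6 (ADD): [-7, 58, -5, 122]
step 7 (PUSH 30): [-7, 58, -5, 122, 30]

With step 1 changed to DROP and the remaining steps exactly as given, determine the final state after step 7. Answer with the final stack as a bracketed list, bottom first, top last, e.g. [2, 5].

(re-executing from step 1 with the substitution; state before step 1: [-5, -7])
step 1 (DROP): [-5]
step 2 (PUSH 58): [-5, 58]
step 3 (SWAP): [58, -5]
step 4 (PUSH 90): [58, -5, 90]
step 5 (PUSH 32): [58, -5, 90, 32]
step 6 (ADD): [58, -5, 122]
step 7 (PUSH 30): [58, -5, 122, 30]

[58, -5, 122, 30]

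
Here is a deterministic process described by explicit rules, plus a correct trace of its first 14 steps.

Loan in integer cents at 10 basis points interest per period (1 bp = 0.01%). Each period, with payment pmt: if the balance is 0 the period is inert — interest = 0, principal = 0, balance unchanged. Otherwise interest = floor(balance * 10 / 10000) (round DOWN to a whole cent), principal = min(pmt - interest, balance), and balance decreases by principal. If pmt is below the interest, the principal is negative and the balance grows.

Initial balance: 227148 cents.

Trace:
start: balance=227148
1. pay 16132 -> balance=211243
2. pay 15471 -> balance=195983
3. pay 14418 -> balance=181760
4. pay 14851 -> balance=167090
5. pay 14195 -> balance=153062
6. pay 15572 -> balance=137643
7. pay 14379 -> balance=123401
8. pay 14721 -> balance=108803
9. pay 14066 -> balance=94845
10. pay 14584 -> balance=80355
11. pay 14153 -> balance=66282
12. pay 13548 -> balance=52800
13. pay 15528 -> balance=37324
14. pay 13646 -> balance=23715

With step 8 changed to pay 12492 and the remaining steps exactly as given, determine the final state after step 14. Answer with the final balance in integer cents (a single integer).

(re-executing from step 8 with the substitution; state before step 8: balance=123401)
8. pay 12492 -> balance=111032
9. pay 14066 -> balance=97077
10. pay 14584 -> balance=82590
11. pay 14153 -> balance=68519
12. pay 13548 -> balance=55039
13. pay 15528 -> balance=39566
14. pay 13646 -> balance=25959

25959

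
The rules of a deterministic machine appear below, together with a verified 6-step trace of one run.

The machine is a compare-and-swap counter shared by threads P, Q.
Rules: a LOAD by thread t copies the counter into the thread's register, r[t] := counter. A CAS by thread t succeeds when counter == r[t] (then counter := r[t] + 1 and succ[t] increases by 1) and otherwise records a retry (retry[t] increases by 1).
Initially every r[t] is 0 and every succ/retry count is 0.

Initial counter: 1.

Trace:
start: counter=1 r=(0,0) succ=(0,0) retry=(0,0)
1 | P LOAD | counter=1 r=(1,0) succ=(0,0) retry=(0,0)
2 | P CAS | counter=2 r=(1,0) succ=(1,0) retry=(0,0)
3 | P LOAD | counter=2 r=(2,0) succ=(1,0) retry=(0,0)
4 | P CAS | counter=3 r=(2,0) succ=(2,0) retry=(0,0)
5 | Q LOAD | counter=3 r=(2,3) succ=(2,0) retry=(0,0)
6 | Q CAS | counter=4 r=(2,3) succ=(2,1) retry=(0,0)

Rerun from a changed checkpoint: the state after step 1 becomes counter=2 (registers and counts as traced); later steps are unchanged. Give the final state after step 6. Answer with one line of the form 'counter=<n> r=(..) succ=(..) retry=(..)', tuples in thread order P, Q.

counter=4 r=(2,3) succ=(1,1) retry=(1,0)

state after step 1 := counter=2 r=(1,0) succ=(0,0) retry=(0,0)
2 | P CAS | counter=2 r=(1,0) succ=(0,0) retry=(1,0)
3 | P LOAD | counter=2 r=(2,0) succ=(0,0) retry=(1,0)
4 | P CAS | counter=3 r=(2,0) succ=(1,0) retry=(1,0)
5 | Q LOAD | counter=3 r=(2,3) succ=(1,0) retry=(1,0)
6 | Q CAS | counter=4 r=(2,3) succ=(1,1) retry=(1,0)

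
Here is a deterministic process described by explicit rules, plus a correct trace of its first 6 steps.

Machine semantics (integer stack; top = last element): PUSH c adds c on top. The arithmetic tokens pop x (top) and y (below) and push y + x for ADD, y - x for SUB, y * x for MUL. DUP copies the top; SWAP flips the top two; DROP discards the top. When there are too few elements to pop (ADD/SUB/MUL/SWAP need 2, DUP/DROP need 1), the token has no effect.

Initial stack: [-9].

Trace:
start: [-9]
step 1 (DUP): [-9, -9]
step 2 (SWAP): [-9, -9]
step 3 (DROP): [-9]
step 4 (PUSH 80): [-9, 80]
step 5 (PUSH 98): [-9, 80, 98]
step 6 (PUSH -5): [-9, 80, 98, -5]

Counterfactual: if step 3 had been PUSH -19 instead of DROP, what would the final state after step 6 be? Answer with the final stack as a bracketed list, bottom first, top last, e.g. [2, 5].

(re-executing from step 3 with the substitution; state before step 3: [-9, -9])
step 3 (PUSH -19): [-9, -9, -19]
step 4 (PUSH 80): [-9, -9, -19, 80]
step 5 (PUSH 98): [-9, -9, -19, 80, 98]
step 6 (PUSH -5): [-9, -9, -19, 80, 98, -5]

[-9, -9, -19, 80, 98, -5]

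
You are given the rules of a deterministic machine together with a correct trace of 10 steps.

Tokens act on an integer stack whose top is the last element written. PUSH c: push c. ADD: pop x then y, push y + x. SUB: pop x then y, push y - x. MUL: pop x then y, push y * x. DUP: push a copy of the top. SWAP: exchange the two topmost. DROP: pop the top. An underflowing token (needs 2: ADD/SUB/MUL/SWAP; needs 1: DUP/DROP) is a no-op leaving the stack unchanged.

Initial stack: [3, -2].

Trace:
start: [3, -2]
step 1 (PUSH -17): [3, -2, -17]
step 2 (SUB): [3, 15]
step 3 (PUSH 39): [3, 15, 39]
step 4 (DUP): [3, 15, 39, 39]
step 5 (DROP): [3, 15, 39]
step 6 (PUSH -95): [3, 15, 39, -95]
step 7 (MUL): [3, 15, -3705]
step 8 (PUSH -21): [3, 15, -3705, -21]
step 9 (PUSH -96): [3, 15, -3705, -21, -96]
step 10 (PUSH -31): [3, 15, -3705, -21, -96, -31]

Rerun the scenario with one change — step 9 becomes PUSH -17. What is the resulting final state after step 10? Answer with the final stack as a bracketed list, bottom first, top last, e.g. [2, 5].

[3, 15, -3705, -21, -17, -31]

(re-executing from step 9 with the substitution; state before step 9: [3, 15, -3705, -21])
step 9 (PUSH -17): [3, 15, -3705, -21, -17]
step 10 (PUSH -31): [3, 15, -3705, -21, -17, -31]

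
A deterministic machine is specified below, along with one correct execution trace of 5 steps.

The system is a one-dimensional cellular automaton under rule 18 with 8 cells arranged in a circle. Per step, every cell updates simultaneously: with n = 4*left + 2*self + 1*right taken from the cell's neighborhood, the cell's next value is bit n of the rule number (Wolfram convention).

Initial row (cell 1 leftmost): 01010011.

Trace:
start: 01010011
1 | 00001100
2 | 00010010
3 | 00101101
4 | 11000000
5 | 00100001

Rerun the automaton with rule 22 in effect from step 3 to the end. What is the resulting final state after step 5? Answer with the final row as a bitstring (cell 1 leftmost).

(re-executing steps 3..5 under rule 22; state before step 3: 00010010)
3 | 00111111
4 | 11000000
5 | 00100001

00100001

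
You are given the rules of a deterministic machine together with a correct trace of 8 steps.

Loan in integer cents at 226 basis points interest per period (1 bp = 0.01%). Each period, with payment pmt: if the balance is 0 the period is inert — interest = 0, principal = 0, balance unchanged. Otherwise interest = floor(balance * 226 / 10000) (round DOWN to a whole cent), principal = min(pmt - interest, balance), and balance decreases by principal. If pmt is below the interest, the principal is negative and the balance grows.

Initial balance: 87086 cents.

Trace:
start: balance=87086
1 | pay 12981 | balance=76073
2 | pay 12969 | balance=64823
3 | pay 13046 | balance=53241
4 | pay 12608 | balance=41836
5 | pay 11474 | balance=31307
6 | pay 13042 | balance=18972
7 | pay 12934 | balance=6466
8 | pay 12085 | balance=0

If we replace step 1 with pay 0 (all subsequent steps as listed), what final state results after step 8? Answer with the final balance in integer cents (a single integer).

(re-executing from step 1 with the substitution; state before step 1: balance=87086)
1 | pay 0 | balance=89054
2 | pay 12969 | balance=78097
3 | pay 13046 | balance=66815
4 | pay 12608 | balance=55717
5 | pay 11474 | balance=45502
6 | pay 13042 | balance=33488
7 | pay 12934 | balance=21310
8 | pay 12085 | balance=9706

9706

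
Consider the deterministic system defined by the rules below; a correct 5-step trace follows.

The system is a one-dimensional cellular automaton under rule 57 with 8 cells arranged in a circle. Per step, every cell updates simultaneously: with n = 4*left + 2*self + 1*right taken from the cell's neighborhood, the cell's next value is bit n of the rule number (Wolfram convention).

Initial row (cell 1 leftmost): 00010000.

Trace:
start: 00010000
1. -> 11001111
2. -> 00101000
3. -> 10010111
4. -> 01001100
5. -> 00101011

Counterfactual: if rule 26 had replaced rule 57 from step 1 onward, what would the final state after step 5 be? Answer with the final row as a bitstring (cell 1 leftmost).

00000000

(re-executing steps 1..5 under rule 26; state before step 1: 00010000)
1. -> 00101000
2. -> 01000100
3. -> 10101010
4. -> 00000000
5. -> 00000000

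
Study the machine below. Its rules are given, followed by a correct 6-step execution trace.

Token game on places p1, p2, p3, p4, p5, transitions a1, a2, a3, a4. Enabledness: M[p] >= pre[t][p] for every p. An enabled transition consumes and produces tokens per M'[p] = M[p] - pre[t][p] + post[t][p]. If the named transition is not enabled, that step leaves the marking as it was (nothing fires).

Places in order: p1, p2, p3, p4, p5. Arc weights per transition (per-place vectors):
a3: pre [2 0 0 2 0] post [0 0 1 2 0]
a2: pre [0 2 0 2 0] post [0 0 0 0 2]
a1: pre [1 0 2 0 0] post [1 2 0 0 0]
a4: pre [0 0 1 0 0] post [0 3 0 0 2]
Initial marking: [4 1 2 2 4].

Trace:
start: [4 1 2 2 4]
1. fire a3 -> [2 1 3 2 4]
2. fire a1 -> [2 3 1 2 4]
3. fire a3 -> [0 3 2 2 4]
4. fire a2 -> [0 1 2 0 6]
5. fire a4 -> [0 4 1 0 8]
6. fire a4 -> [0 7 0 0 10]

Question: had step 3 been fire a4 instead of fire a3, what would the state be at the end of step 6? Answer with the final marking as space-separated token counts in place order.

(re-executing from step 3 with the substitution; state before step 3: [2 3 1 2 4])
3. fire a4 -> [2 6 0 2 6]
4. fire a2 -> [2 4 0 0 8]
5. fire a4 -> [2 4 0 0 8]
6. fire a4 -> [2 4 0 0 8]

2 4 0 0 8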